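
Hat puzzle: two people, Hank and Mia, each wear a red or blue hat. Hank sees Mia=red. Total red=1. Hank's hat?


Total red = 1, Mia = red
Red accounted for: 1
Remaining for Hank: 0
Hank's hat is blue.

blue


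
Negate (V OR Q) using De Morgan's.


De Morgan's law: ¬(P ∨ Q) ≡ ¬P ∧ ¬Q
¬(V ∨ Q) = ¬V ∧ ¬Q

¬V ∧ ¬Q


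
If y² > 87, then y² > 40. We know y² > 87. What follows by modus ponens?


Modus ponens: P → Q, P ⊢ Q
P: y² > 87
Q: y² > 40
We have P → Q and P is true.
By modus ponens, Q must be true.

y² > 40


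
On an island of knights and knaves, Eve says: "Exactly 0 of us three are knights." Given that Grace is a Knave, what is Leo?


Eve claims exactly 0 knights among Eve, Grace, Leo.
Given: Grace is a Knave.

Case 1: Eve is a Knight (tells truth)
  Then exactly 0 of the three are knights.
  Counting Eve, Grace: 1 knight(s) so far. Need -1 more → impossible.
Case 2: Eve is a Knave (lies)
  Then the count is NOT 0.
  If Leo = Knave, count = 0 = 0 → claim would be true, contradicts lie.
  If Leo = Knight, count = 1 ≠ 0 → lie confirmed ✓

Leo is a Knight.

Knight


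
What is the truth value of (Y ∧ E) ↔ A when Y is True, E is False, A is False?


Y = True, E = False, A = False
Step 1: Y ∧ E = True AND False = False
Step 2: (False) ↔ A: true when both sides have same truth value.
Result: False ↔ False = True

True


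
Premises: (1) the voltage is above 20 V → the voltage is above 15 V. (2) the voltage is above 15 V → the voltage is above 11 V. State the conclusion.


Hypothetical syllogism: P → Q, Q → R ⊢ P → R
Premise 1: the voltage is above 20 V → the voltage is above 15 V
Premise 2: the voltage is above 15 V → the voltage is above 11 V
Chain the implications: the middle term (the voltage is above 15 V) links the two.
Conclusion: If the voltage is above 20 V, then the voltage is above 11 V.

If the voltage is above 20 V, then the voltage is above 11 V.


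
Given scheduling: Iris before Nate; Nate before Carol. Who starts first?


Constraints: Iris before Nate; Nate before Carol
The first task can have nothing scheduled before it, so it must never appear on the right of a 'before'.
Tasks appearing after some 'before': Nate, Carol.
The only task not in that list is Iris → it is first.

Iris


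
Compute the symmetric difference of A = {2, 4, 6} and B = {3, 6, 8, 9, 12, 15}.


A = {2, 4, 6}
B = {3, 6, 8, 9, 12, 15}
Operation: symmetric difference
In A only: [2, 4], in B only: [3, 8, 9, 12, 15]

{2, 3, 4, 8, 9, 12, 15}


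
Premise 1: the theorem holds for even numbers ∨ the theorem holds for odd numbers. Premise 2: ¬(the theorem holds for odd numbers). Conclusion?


Disjunctive syllogism: P ∨ Q, ¬P ⊢ Q
Disjunction: the theorem holds for even numbers ∨ the theorem holds for odd numbers
We know it is not the case that the theorem holds for odd numbers.
By disjunctive syllogism, the other disjunct must be true.

The theorem holds for even numbers


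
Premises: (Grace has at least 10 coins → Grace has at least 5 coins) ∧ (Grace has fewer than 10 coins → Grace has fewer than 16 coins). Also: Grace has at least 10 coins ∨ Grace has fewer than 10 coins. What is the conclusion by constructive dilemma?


Constructive dilemma: (P → Q) ∧ (R → S), P ∨ R ⊢ Q ∨ S
Premise 1: Grace has at least 10 coins → Grace has at least 5 coins
Premise 2: Grace has fewer than 10 coins → Grace has fewer than 16 coins
Premise 3: Grace has at least 10 coins ∨ Grace has fewer than 10 coins
Case 1: Assuming Grace has at least 10 coins, then by Premise 1, Grace has at least 5 coins.
Case 2: Assuming Grace has fewer than 10 coins, then by Premise 2, Grace has fewer than 16 coins.
Since one of Grace has at least 10 coins or Grace has fewer than 10 coins must hold, we get Grace has at least 5 coins or Grace has fewer than 16 coins.

Grace has at least 5 coins or Grace has fewer than 16 coins.


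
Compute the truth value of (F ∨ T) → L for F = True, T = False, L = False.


F = True, T = False, L = False
Step 1: F ∨ T = True OR False = True
Step 2: (True) → L: false only when antecedent=True and L=False.
Result: False

False


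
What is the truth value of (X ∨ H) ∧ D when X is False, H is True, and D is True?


X = False, H = True, D = True
Step 1: X ∨ H = False OR True = True
Step 2: True ∧ D = True AND True = True
OR is true when at least one operand is true; AND requires both.

True


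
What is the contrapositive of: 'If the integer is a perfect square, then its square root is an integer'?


Original: If the integer is a perfect square, then its square root is an integer
Contrapositive: If ¬Q, then ¬P
Negate Q: not (its square root is an integer)
Negate P: not (the integer is a perfect square)

If not (its square root is an integer), then not (the integer is a perfect square).


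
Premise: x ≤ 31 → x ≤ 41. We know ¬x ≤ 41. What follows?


Modus tollens: P → Q, ¬Q ⊢ ¬P
P: x ≤ 31
Q: x ≤ 41
We have P → Q and Q is false.
By modus tollens, P must be false.

It is not the case that x ≤ 31


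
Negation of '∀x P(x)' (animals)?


Original: ∀x P(x)
Rule: ¬∀→∃, ¬∃→∀, negate predicate.
Negation: ∃x ¬P(x)

∃x ¬P(x)


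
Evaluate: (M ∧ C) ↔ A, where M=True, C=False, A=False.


M = True, C = False, A = False
Expression: (M ∧ C) ↔ A
Step 1: M ∧ C = True AND False = False
Step 2: (False) ↔ A = (False iff False) = True

True


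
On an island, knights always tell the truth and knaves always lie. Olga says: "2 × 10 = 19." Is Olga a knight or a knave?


Statement: "2 × 10 = 19."
Actual: 2 × 10 = 20
Claimed: 19
Statement is FALSE → Olga lies → Knave

Knave


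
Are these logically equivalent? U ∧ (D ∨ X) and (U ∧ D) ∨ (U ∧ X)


Expression 1: U ∧ (D ∨ X)
Expression 2: (U ∧ D) ∨ (U ∧ X)
Truth table (U D X | Expr1 Expr2):
  T T T |   T     T
  T T F |   T     T
  T F T |   T     T
  T F F |   F     F
  F T T |   F     F
  F T F |   F     F
  F F T |   F     F
  F F F |   F     F
All 8 rows agree, so the expressions are logically equivalent.

Yes


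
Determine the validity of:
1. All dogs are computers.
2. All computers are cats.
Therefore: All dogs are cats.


Premise 1: All dogs are computers.
Premise 2: All computers are cats.
Conclusion: All dogs are cats.
Barbara syllogism (AAA-1): All A are B, All B are C → All A are C.
Middle term (computers) distributed in premise 2.

Valid


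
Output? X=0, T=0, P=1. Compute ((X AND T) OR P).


X AND T = 0&0 = 0
0 OR 1 = 1

1


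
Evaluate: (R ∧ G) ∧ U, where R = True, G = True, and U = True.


R = True, G = True, U = True
Step 1: R ∧ G = True AND True = True
Step 2: True ∧ U = True AND True = True
AND is true only when ALL operands are true.

True


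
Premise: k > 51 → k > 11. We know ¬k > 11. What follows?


Modus tollens: P → Q, ¬Q ⊢ ¬P
P: k > 51
Q: k > 11
We have P → Q and Q is false.
By modus tollens, P must be false.

It is not the case that k > 51


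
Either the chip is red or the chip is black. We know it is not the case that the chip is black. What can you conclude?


Disjunctive syllogism: P ∨ Q, ¬P ⊢ Q
Disjunction: the chip is red ∨ the chip is black
We know it is not the case that the chip is black.
By disjunctive syllogism, the other disjunct must be true.

The chip is red


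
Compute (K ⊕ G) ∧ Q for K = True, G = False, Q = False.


K = True, G = False, Q = False
Step 1: K ⊕ G = True XOR False = True
Step 2: True ∧ Q = True AND False = False
XOR true when exactly one of K,G is true; then AND with Q.

False


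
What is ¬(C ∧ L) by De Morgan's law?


De Morgan's law: ¬(P ∧ Q) ≡ ¬P ∨ ¬Q
¬(C ∧ L) = ¬C ∨ ¬L

¬C ∨ ¬L


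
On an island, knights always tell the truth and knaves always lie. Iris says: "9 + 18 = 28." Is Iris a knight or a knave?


Statement: "9 + 18 = 28."
Actual: 9 + 18 = 27
Claimed: 28
Statement is FALSE → Iris lies → Knave

Knave


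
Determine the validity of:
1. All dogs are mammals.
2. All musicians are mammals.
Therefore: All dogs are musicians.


Premise 1: All dogs are mammals.
Premise 2: All musicians are mammals.
Conclusion: All dogs are musicians.
Fallacy: undistributed middle. mammals is predicate in both.
Counterexample: dogs and musicians could be disjoint subsets of mammals.

Invalid


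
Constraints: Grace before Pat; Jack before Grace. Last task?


Constraints: Grace before Pat; Jack before Grace
The last task can have nothing scheduled after it, so it must never appear on the left of a 'before'.
Tasks appearing before some other task: Grace, Jack.
The only task not in that list is Pat → it is last.

Pat


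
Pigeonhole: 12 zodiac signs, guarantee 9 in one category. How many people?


Pigeonhole: to guarantee k in one of n categories, need (k-1)×n + 1.
k = 9, n = 12
Minimum = (9-1) × 12 + 1 = 8 × 12 + 1

97


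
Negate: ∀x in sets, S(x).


Original: ∀x S(x)
Rule: ¬∀→∃, ¬∃→∀, negate predicate.
Negation: ∃x ¬S(x)

∃x ¬S(x)


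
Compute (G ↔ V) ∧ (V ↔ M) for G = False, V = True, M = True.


G = False, V = True, M = True
Step 1: G ↔ V is true when G and V have the same value. Result: False
Step 2: V ↔ M is true when V and M have the same value. Result: True
Step 3: False ∧ True = False

False


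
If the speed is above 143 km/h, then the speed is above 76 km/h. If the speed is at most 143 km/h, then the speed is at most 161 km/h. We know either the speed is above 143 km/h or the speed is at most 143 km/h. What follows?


Constructive dilemma: (P → Q) ∧ (R → S), P ∨ R ⊢ Q ∨ S
Premise 1: the speed is above 143 km/h → the speed is above 76 km/h
Premise 2: the speed is at most 143 km/h → the speed is at most 161 km/h
Premise 3: the speed is above 143 km/h ∨ the speed is at most 143 km/h
Case 1: Assuming the speed is above 143 km/h, then by Premise 1, the speed is above 76 km/h.
Case 2: Assuming the speed is at most 143 km/h, then by Premise 2, the speed is at most 161 km/h.
Since one of the speed is above 143 km/h or the speed is at most 143 km/h must hold, we get the speed is above 76 km/h or the speed is at most 161 km/h.

The speed is above 76 km/h or the speed is at most 161 km/h.


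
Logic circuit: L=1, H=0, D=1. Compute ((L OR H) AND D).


L OR H = 1|0 = 1
1 AND 1 = 1

1


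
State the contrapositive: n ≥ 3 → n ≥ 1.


Original: If n ≥ 3, then n ≥ 1
Contrapositive: If ¬Q, then ¬P
Negate Q: not (n ≥ 1)
Negate P: not (n ≥ 3)

If not (n ≥ 1), then not (n ≥ 3).


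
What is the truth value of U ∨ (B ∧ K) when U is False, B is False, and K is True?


U = False, B = False, K = True
Step 1: B ∧ K = False AND True = False
Step 2: U ∨ False = False OR False = False
AND evaluated first (higher precedence); then OR applied.

False


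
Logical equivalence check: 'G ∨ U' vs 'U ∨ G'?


Expression 1: G ∨ U
Expression 2: U ∨ G
Truth table (G U | Expr1 Expr2):
  T T |   T     T
  T F |   T     T
  F T |   T     T
  F F |   F     F
All 4 rows agree, so the expressions are logically equivalent.

Yes


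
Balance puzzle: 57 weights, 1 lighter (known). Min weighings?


Each weighing has 3 outcomes (left heavy / balance / right heavy), so k weighings distinguish at most 3^k cases; splitting into three near-equal groups achieves this.
Need 3^k ≥ 57: 3^3 = 27 < 57 ≤ 3^4 = 81
k = ⌈log₃(57)⌉ = 4

4


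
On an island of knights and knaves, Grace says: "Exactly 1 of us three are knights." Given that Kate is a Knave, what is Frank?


Grace claims exactly 1 knights among Grace, Kate, Frank.
Given: Kate is a Knave.

Case 1: Grace is a Knight (tells truth)
  Then exactly 1 of the three are knights.
  Counting Grace, Kate: 1 knight(s) so far. Need 0 more → Frank = Knave.
Case 2: Grace is a Knave (lies)
  Then the count is NOT 1.
  If Frank = Knight, count = 1 = 1 → claim would be true, contradicts lie.
  If Frank = Knave, count = 0 ≠ 1 → lie confirmed ✓

Frank is a Knave.

Knave


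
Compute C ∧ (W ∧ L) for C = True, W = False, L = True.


C = True, W = False, L = True
Step 1: W ∧ L = False AND True = False
Step 2: C ∧ False = True AND False = False
AND is true only when ALL operands are true.

False


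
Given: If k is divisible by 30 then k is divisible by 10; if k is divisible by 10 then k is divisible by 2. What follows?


Hypothetical syllogism: P → Q, Q → R ⊢ P → R
Premise 1: k is divisible by 30 → k is divisible by 10
Premise 2: k is divisible by 10 → k is divisible by 2
Chain the implications: the middle term (k is divisible by 10) links the two.
Conclusion: If k is divisible by 30, then k is divisible by 2.

If k is divisible by 30, then k is divisible by 2.


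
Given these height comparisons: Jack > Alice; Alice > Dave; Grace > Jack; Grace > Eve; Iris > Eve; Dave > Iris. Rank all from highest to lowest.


Constraints: Jack > Alice; Alice > Dave; Grace > Jack; Grace > Eve; Iris > Eve; Dave > Iris
Method: at each step, the next-highest is the one remaining person who never appears on the smaller side of a constraint between remaining people.
  Step 1: remaining {Grace, Eve, Jack, Alice, Dave, Iris}; on the smaller side: {Eve, Jack, Alice, Dave, Iris} → Grace is next (Grace > Jack; Grace > Eve).
  Step 2: remaining {Eve, Jack, Alice, Dave, Iris}; on the smaller side: {Eve, Alice, Dave, Iris} → Jack is next (Jack > Alice).
  Step 3: remaining {Eve, Alice, Dave, Iris}; on the smaller side: {Eve, Dave, Iris} → Alice is next (Alice > Dave).
  Step 4: remaining {Eve, Dave, Iris}; on the smaller side: {Eve, Iris} → Dave is next (Dave > Iris).
  Step 5: remaining {Eve, Iris}; on the smaller side: {Eve} → Iris is next (Iris > Eve).
  Step 6: only Eve remains → lowest.
Final ranking (highest to lowest):

Grace > Jack > Alice > Dave > Iris > Eve


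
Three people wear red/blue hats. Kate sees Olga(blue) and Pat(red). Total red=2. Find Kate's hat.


Total red = 2, seen red = 1
Own red = 2 - 1 = 1
Kate's hat is red.

red


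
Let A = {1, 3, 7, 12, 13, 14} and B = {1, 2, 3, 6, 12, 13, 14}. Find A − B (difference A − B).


A = {1, 3, 7, 12, 13, 14}
B = {1, 2, 3, 6, 12, 13, 14}
Operation: difference A − B
In A but not B: 7

{7}


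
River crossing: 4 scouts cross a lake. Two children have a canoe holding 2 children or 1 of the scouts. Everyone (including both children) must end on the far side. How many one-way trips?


Per crossing of one of the scouts: children→, one←, one of the scouts→, one← = 4 trips
4 × 4 = 16, + 1 final children→ = 17
Minimum trips = 17

17


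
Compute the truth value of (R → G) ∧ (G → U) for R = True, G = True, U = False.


R = True, G = True, U = False
Step 1: R → G is false only when R=True and G=False. Result: True
Step 2: G → U is false only when G=True and U=False. Result: False
Step 3: True ∧ False = False

False


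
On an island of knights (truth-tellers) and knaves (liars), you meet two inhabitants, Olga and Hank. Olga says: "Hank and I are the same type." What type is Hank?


Olga says: "Hank and I are the same type."
Case 1: Olga is a Knight (truth-teller)
  Statement is true → they ARE the same → Hank is also a Knight
Case 2: Olga is a Knave (liar)
  Statement is false → they are NOT the same → Hank is a Knight
In both cases, Hank is a Knight.

Knight


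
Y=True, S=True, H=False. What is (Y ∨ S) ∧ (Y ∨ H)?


Y = True, S = True, H = False
Expression: (Y ∨ S) ∧ (Y ∨ H)
Step 1: Y ∨ S = True OR True = True
Step 2: Y ∨ H = True OR False = True
Step 3: (True) ∧ (True) = True AND True = True

True


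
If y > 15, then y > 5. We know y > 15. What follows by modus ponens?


Modus ponens: P → Q, P ⊢ Q
P: y > 15
Q: y > 5
We have P → Q and P is true.
By modus ponens, Q must be true.

y > 5


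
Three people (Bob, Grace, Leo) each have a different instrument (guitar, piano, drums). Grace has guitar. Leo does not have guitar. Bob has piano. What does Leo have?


From clues:
  Bob → piano
  Grace → guitar
By elimination, Leo gets the remaining.

drums


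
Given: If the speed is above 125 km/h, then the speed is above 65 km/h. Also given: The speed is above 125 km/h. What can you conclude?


Modus ponens: P → Q, P ⊢ Q
P: the speed is above 125 km/h
Q: the speed is above 65 km/h
We have P → Q and P is true.
By modus ponens, Q must be true.

The speed is above 65 km/h


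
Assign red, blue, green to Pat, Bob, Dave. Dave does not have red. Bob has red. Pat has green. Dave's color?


From clues:
  Bob → red
  Pat → green
By elimination, Dave gets the remaining.

blue


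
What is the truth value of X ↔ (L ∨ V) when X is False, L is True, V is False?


X = False, L = True, V = False
Step 1: L ∨ V = True OR False = True
Step 2: X ↔ (True): true when both sides have same truth value.
Result: False ↔ True = False

False


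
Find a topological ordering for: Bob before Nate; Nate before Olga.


Constraints: Bob before Nate; Nate before Olga
Method: repeatedly schedule the remaining task that has no remaining task required before it.
  Step 1: remaining {Olga, Bob, Nate}; every task except Bob still has a predecessor pending → schedule Bob.
  Step 2: remaining {Olga, Nate}; every task except Nate still has a predecessor pending → schedule Nate.
  Step 3: only Olga remains → schedule Olga.
Resulting order:

Bob → Nate → Olga


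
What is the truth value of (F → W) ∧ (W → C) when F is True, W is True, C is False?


F = True, W = True, C = False
Step 1: F → W is false only when F=True and W=False. Result: True
Step 2: W → C is false only when W=True and C=False. Result: False
Step 3: True ∧ False = False

False


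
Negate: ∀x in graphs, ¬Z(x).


Original: ∀x ¬Z(x)
Rule: ¬∀→∃, ¬∃→∀, negate predicate.
Negation: ∃x Z(x)

∃x Z(x)


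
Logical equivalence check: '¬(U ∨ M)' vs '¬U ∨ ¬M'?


Expression 1: ¬(U ∨ M)
Expression 2: ¬U ∨ ¬M
Truth table (U M | Expr1 Expr2):
  T T |   F     F
  T F |   F     T   ← differ
  F T |   F     T   ← differ
  F F |   T     T
Counterexample: U=T, M=F gives Expr1 = F but Expr2 = T, so the expressions are NOT logically equivalent.

No


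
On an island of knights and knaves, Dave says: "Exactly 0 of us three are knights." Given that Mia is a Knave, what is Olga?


Dave claims exactly 0 knights among Dave, Mia, Olga.
Given: Mia is a Knave.

Case 1: Dave is a Knight (tells truth)
  Then exactly 0 of the three are knights.
  Counting Dave, Mia: 1 knight(s) so far. Need -1 more → impossible.
Case 2: Dave is a Knave (lies)
  Then the count is NOT 0.
  If Olga = Knave, count = 0 = 0 → claim would be true, contradicts lie.
  If Olga = Knight, count = 1 ≠ 0 → lie confirmed ✓

Olga is a Knight.

Knight


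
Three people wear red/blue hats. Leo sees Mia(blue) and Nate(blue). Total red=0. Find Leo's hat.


Total red = 0, seen red = 0
Own red = 0 - 0 = 0
Leo's hat is blue.

blue


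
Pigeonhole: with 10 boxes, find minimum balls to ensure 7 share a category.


Pigeonhole: to guarantee k in one of n categories, need (k-1)×n + 1.
k = 7, n = 10
Minimum = (7-1) × 10 + 1 = 6 × 10 + 1

61


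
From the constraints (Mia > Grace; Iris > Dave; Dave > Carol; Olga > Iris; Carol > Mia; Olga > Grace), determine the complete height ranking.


Constraints: Mia > Grace; Iris > Dave; Dave > Carol; Olga > Iris; Carol > Mia; Olga > Grace
Method: at each step, the next-highest is the one remaining person who never appears on the smaller side of a constraint between remaining people.
  Step 1: remaining {Iris, Grace, Mia, Dave, Carol, Olga}; on the smaller side: {Iris, Grace, Mia, Dave, Carol} → Olga is next (Olga > Iris; Olga > Grace).
  Step 2: remaining {Iris, Grace, Mia, Dave, Carol}; on the smaller side: {Grace, Mia, Dave, Carol} → Iris is next (Iris > Dave).
  Step 3: remaining {Grace, Mia, Dave, Carol}; on the smaller side: {Grace, Mia, Carol} → Dave is next (Dave > Carol).
  Step 4: remaining {Grace, Mia, Carol}; on the smaller side: {Grace, Mia} → Carol is next (Carol > Mia).
  Step 5: remaining {Grace, Mia}; on the smaller side: {Grace} → Mia is next (Mia > Grace).
  Step 6: only Grace remains → lowest.
Final ranking (highest to lowest):

Olga > Iris > Dave > Carol > Mia > Grace


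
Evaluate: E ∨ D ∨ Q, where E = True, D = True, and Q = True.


E = True, D = True, Q = True
Step 1: E ∨ D = True OR True = True
Step 2: True ∨ Q = True OR True = True
OR is true when at least one operand is true.

True


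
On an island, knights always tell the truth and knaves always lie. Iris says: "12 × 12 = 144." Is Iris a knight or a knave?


Statement: "12 × 12 = 144."
Actual: 12 × 12 = 144
Claimed: 144
Statement is TRUE → Iris tells the truth → Knight

Knight


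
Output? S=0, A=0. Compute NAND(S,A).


S AND A = 0
NOT(0) = 1

1


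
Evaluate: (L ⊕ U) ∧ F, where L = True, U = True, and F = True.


L = True, U = True, F = True
Step 1: L ⊕ U = True XOR True = False
Step 2: False ∧ F = False AND True = False
XOR true when exactly one of L,U is true; then AND with F.

False


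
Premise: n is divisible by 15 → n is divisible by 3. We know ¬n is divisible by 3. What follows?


Modus tollens: P → Q, ¬Q ⊢ ¬P
P: n is divisible by 15
Q: n is divisible by 3
We have P → Q and Q is false.
By modus tollens, P must be false.

It is not the case that n is divisible by 15


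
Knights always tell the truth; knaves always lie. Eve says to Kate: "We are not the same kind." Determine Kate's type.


Eve says: "We are not the same kind."
Case 1: Eve is a Knight (truth-teller)
  Statement is true → they ARE different → Kate is a Knave
Case 2: Eve is a Knave (liar)
  Statement is false → they are NOT different → Kate is a Knave
In both cases, Kate is a Knave.

Knave


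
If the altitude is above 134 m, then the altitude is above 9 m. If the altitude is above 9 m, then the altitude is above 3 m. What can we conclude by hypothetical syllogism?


Hypothetical syllogism: P → Q, Q → R ⊢ P → R
Premise 1: the altitude is above 134 m → the altitude is above 9 m
Premise 2: the altitude is above 9 m → the altitude is above 3 m
Chain the implications: the middle term (the altitude is above 9 m) links the two.
Conclusion: If the altitude is above 134 m, then the altitude is above 3 m.

If the altitude is above 134 m, then the altitude is above 3 m.


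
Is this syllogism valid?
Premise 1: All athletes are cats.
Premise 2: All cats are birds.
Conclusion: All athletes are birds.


Premise 1: All athletes are cats.
Premise 2: All cats are birds.
Conclusion: All athletes are birds.
Barbara syllogism (AAA-1): All A are B, All B are C → All A are C.
Middle term (cats) distributed in premise 2.

Valid


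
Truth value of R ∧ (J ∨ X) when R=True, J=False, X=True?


R = True, J = False, X = True
Expression: R ∧ (J ∨ X)
Step 1: J ∨ X = False OR True = True
Step 2: R ∧ (True) = True AND True = True

True


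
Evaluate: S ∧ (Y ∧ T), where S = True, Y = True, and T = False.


S = True, Y = True, T = False
Step 1: Y ∧ T = True AND False = False
Step 2: S ∧ False = True AND False = False
AND is true only when ALL operands are true.

False


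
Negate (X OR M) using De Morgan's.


De Morgan's law: ¬(P ∨ Q) ≡ ¬P ∧ ¬Q
¬(X ∨ M) = ¬X ∧ ¬M

¬X ∧ ¬M


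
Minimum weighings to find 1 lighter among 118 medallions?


Each weighing has 3 outcomes (left heavy / balance / right heavy), so k weighings distinguish at most 3^k cases; splitting into three near-equal groups achieves this.
Need 3^k ≥ 118: 3^4 = 81 < 118 ≤ 3^5 = 243
k = ⌈log₃(118)⌉ = 5

5


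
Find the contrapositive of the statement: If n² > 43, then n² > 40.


Original: If n² > 43, then n² > 40
Contrapositive: If ¬Q, then ¬P
Negate Q: not (n² > 40)
Negate P: not (n² > 43)

If not (n² > 40), then not (n² > 43).


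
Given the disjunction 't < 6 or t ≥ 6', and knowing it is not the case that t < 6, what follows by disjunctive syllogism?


Disjunctive syllogism: P ∨ Q, ¬P ⊢ Q
Disjunction: t < 6 ∨ t ≥ 6
We know it is not the case that t < 6.
By disjunctive syllogism, the other disjunct must be true.

t ≥ 6


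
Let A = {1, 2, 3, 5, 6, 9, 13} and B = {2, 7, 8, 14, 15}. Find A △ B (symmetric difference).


A = {1, 2, 3, 5, 6, 9, 13}
B = {2, 7, 8, 14, 15}
Operation: symmetric difference
In A only: [1, 3, 5, 6, 9, 13], in B only: [7, 8, 14, 15]

{1, 3, 5, 6, 7, 8, 9, 13, 14, 15}


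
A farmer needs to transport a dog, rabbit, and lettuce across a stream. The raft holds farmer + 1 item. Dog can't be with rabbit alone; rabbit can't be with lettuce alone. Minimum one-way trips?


1. farmer+rabbit → 2. farmer ← 3. farmer+dog → 4. farmer+rabbit ← 5. farmer+lettuce → 6. farmer ← 7. farmer+rabbit →
Minimum trips = 7

7


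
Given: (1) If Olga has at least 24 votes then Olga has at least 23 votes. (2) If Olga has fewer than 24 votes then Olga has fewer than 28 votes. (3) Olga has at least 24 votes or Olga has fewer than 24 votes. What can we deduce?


Constructive dilemma: (P → Q) ∧ (R → S), P ∨ R ⊢ Q ∨ S
Premise 1: Olga has at least 24 votes → Olga has at least 23 votes
Premise 2: Olga has fewer than 24 votes → Olga has fewer than 28 votes
Premise 3: Olga has at least 24 votes ∨ Olga has fewer than 24 votes
Case 1: Assuming Olga has at least 24 votes, then by Premise 1, Olga has at least 23 votes.
Case 2: Assuming Olga has fewer than 24 votes, then by Premise 2, Olga has fewer than 28 votes.
Since one of Olga has at least 24 votes or Olga has fewer than 24 votes must hold, we get Olga has at least 23 votes or Olga has fewer than 28 votes.

Olga has at least 23 votes or Olga has fewer than 28 votes.


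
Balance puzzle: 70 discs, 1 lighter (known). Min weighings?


Each weighing has 3 outcomes (left heavy / balance / right heavy), so k weighings distinguish at most 3^k cases; splitting into three near-equal groups achieves this.
Need 3^k ≥ 70: 3^3 = 27 < 70 ≤ 3^4 = 81
k = ⌈log₃(70)⌉ = 4

4


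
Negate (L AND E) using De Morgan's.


De Morgan's law: ¬(P ∧ Q) ≡ ¬P ∨ ¬Q
¬(L ∧ E) = ¬L ∨ ¬E

¬L ∨ ¬E


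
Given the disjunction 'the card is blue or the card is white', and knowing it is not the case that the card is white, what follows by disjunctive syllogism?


Disjunctive syllogism: P ∨ Q, ¬P ⊢ Q
Disjunction: the card is blue ∨ the card is white
We know it is not the case that the card is white.
By disjunctive syllogism, the other disjunct must be true.

The card is blue


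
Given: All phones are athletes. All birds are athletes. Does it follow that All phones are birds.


Premise 1: All phones are athletes.
Premise 2: All birds are athletes.
Conclusion: All phones are birds.
Fallacy: undistributed middle. athletes is predicate in both.
Counterexample: phones and birds could be disjoint subsets of athletes.

Invalid


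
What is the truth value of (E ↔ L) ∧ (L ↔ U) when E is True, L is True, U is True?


E = True, L = True, U = True
Step 1: E ↔ L is true when E and L have the same value. Result: True
Step 2: L ↔ U is true when L and U have the same value. Result: True
Step 3: True ∧ True = True

True


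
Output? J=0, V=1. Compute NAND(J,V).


J AND V = 0
NOT(0) = 1

1


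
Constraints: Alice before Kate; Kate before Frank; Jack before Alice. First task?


Constraints: Alice before Kate; Kate before Frank; Jack before Alice
The first task can have nothing scheduled before it, so it must never appear on the right of a 'before'.
Tasks appearing after some 'before': Kate, Frank, Alice.
The only task not in that list is Jack → it is first.

Jack


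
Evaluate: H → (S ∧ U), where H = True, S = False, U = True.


H = True, S = False, U = True
Step 1: S ∧ U = False AND True = False
Step 2: H → (False): false only when H=True and consequent=False.
Result: False

False


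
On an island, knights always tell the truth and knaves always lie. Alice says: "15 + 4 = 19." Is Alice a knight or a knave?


Statement: "15 + 4 = 19."
Actual: 15 + 4 = 19
Claimed: 19
Statement is TRUE → Alice tells the truth → Knight

Knight


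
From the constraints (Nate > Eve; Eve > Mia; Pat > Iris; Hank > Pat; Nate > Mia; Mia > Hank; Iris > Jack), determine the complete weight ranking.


Constraints: Nate > Eve; Eve > Mia; Pat > Iris; Hank > Pat; Nate > Mia; Mia > Hank; Iris > Jack
Method: at each step, the next-highest is the one remaining person who never appears on the smaller side of a constraint between remaining people.
  Step 1: remaining {Nate, Pat, Hank, Mia, Iris, Jack, Eve}; on the smaller side: {Pat, Hank, Mia, Iris, Jack, Eve} → Nate is next (Nate > Eve; Nate > Mia).
  Step 2: remaining {Pat, Hank, Mia, Iris, Jack, Eve}; on the smaller side: {Pat, Hank, Mia, Iris, Jack} → Eve is next (Eve > Mia).
  Step 3: remaining {Pat, Hank, Mia, Iris, Jack}; on the smaller side: {Pat, Hank, Iris, Jack} → Mia is next (Mia > Hank).
  Step 4: remaining {Pat, Hank, Iris, Jack}; on the smaller side: {Pat, Iris, Jack} → Hank is next (Hank > Pat).
  Step 5: remaining {Pat, Iris, Jack}; on the smaller side: {Iris, Jack} → Pat is next (Pat > Iris).
  Step 6: remaining {Iris, Jack}; on the smaller side: {Jack} → Iris is next (Iris > Jack).
  Step 7: only Jack remains → lowest.
Final ranking (highest to lowest):

Nate > Eve > Mia > Hank > Pat > Iris > Jack


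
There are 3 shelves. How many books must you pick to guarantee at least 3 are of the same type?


Pigeonhole: to guarantee k in one of n categories, need (k-1)×n + 1.
k = 3, n = 3
Minimum = (3-1) × 3 + 1 = 2 × 3 + 1

7


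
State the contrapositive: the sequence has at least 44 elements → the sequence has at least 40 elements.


Original: If the sequence has at least 44 elements, then the sequence has at least 40 elements
Contrapositive: If ¬Q, then ¬P
Negate Q: not (the sequence has at least 40 elements)
Negate P: not (the sequence has at least 44 elements)

If not (the sequence has at least 40 elements), then not (the sequence has at least 44 elements).


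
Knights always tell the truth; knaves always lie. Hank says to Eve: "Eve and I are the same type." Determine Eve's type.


Hank says: "Eve and I are the same type."
Case 1: Hank is a Knight (truth-teller)
  Statement is true → they ARE the same → Eve is also a Knight
Case 2: Hank is a Knave (liar)
  Statement is false → they are NOT the same → Eve is a Knight
In both cases, Eve is a Knight.

Knight


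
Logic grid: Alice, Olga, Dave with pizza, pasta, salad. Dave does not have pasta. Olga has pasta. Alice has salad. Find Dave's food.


From clues:
  Alice → salad
  Olga → pasta
By elimination, Dave gets the remaining.

pizza


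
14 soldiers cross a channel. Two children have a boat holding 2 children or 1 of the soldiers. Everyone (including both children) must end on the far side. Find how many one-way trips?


Per crossing of one of the soldiers: children→, one←, one of the soldiers→, one← = 4 trips
14 × 4 = 56, + 1 final children→ = 57
Minimum trips = 57

57


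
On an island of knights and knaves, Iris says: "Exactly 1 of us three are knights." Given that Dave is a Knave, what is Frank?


Iris claims exactly 1 knights among Iris, Dave, Frank.
Given: Dave is a Knave.

Case 1: Iris is a Knight (tells truth)
  Then exactly 1 of the three are knights.
  Counting Iris, Dave: 1 knight(s) so far. Need 0 more → Frank = Knave.
Case 2: Iris is a Knave (lies)
  Then the count is NOT 1.
  If Frank = Knight, count = 1 = 1 → claim would be true, contradicts lie.
  If Frank = Knave, count = 0 ≠ 1 → lie confirmed ✓

Frank is a Knave.

Knave


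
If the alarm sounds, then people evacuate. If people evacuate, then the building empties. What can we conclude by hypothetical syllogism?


Hypothetical syllogism: P → Q, Q → R ⊢ P → R
Premise 1: the alarm sounds → people evacuate
Premise 2: people evacuate → the building empties
Chain the implications: the middle term (people evacuate) links the two.
Conclusion: If the alarm sounds, then the building empties.

If the alarm sounds, then the building empties.


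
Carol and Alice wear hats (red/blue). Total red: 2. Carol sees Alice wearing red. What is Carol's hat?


Total red = 2, Alice = red
Red accounted for: 1
Remaining for Carol: 1
Carol's hat is red.

red


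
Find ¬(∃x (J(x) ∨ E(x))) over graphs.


Original: ∃x (J(x) ∨ E(x))
Rule: ¬∀→∃, ¬∃→∀, negate predicate.
Negation: ∀x (¬J(x) ∧ ¬E(x))

∀x (¬J(x) ∧ ¬E(x))


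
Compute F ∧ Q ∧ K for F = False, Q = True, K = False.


F = False, Q = True, K = False
Step 1: F ∧ Q = False AND True = False
Step 2: (False) ∧ K = (False) AND False = False
AND is true only when ALL operands are true.

False


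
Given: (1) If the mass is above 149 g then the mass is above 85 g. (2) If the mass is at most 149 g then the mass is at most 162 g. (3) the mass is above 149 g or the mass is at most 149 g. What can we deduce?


Constructive dilemma: (P → Q) ∧ (R → S), P ∨ R ⊢ Q ∨ S
Premise 1: the mass is above 149 g → the mass is above 85 g
Premise 2: the mass is at most 149 g → the mass is at most 162 g
Premise 3: the mass is above 149 g ∨ the mass is at most 149 g
Case 1: Assuming the mass is above 149 g, then by Premise 1, the mass is above 85 g.
Case 2: Assuming the mass is at most 149 g, then by Premise 2, the mass is at most 162 g.
Since one of the mass is above 149 g or the mass is at most 149 g must hold, we get the mass is above 85 g or the mass is at most 162 g.

The mass is above 85 g or the mass is at most 162 g.


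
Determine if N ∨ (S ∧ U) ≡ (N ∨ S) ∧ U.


Expression 1: N ∨ (S ∧ U)
Expression 2: (N ∨ S) ∧ U
Truth table (N S U | Expr1 Expr2):
  T T T |   T     T
  T T F |   T     F   ← differ
  T F T |   T     T
  T F F |   T     F   ← differ
  F T T |   T     T
  F T F |   F     F
  F F T |   F     F
  F F F |   F     F
Counterexample: N=T, S=T, U=F gives Expr1 = T but Expr2 = F, so the expressions are NOT logically equivalent.

No


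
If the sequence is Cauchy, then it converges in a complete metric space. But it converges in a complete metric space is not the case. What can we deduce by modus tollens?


Modus tollens: P → Q, ¬Q ⊢ ¬P
P: the sequence is Cauchy
Q: it converges in a complete metric space
We have P → Q and Q is false.
By modus tollens, P must be false.

It is not the case that the sequence is Cauchy


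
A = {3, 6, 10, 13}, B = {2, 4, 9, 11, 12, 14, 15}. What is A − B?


A = {3, 6, 10, 13}
B = {2, 4, 9, 11, 12, 14, 15}
Operation: difference A − B
In A but not B: 3, 6, 10, 13

{3, 6, 10, 13}


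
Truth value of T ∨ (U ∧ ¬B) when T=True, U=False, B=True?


T = True, U = False, B = True
Expression: T ∨ (U ∧ ¬B)
Step 1: ¬B = NOT True = False
Step 2: U ∧ ¬B = False AND False = False
Step 3: T ∨ (False) = True OR False = True

True


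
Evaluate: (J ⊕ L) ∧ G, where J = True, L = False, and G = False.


J = True, L = False, G = False
Step 1: J ⊕ L = True XOR False = True
Step 2: True ∧ G = True AND False = False
XOR true when exactly one of J,L is true; then AND with G.

False


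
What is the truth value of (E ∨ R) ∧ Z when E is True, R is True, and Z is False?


E = True, R = True, Z = False
Step 1: E ∨ R = True OR True = True
Step 2: True ∧ Z = True AND False = False
OR is true when at least one operand is true; AND requires both.

False


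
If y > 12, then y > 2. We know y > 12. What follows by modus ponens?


Modus ponens: P → Q, P ⊢ Q
P: y > 12
Q: y > 2
We have P → Q and P is true.
By modus ponens, Q must be true.

y > 2


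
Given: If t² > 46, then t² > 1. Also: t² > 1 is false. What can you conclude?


Modus tollens: P → Q, ¬Q ⊢ ¬P
P: t² > 46
Q: t² > 1
We have P → Q and Q is false.
By modus tollens, P must be false.

It is not the case that t² > 46


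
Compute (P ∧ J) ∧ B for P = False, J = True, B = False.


P = False, J = True, B = False
Step 1: P ∧ J = False AND True = False
Step 2: False ∧ B = False AND False = False
AND is true only when ALL operands are true.

False


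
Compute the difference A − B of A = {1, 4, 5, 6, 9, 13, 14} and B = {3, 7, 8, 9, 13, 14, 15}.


A = {1, 4, 5, 6, 9, 13, 14}
B = {3, 7, 8, 9, 13, 14, 15}
Operation: difference A − B
In A but not B: 1, 4, 5, 6

{1, 4, 5, 6}


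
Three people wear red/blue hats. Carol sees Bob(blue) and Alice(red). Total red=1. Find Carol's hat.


Total red = 1, seen red = 1
Own red = 1 - 1 = 0
Carol's hat is blue.

blue


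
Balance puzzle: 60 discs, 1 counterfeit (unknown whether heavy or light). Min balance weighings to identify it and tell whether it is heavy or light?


Let n = 60. 120 possibilities (n discs × lighter/heavier); each weighing has 3 outcomes.
Bound for k weighings: say the first weighing puts j discs on each pan. If it tips, the 2j weighed discs remain suspects (each with a known direction) and k-1 weighings give 3^(k-1) outcomes; 3^(k-1) is odd, so 2j ≤ 3^(k-1) - 1. If it balances, the n - 2j unweighed discs remain with direction unknown: 2(n - 2j) ≤ 3^(k-1) - 1 by the same parity argument. Adding, n ≤ (3^(k-1) - 1) + (3^(k-1) - 1)/2 = (3^k - 3)/2, and the classical three-group strategy achieves this (3 discs in 2 weighings, 12 in 3, 39 in 4, 120 in 5).
So we need the smallest k with (3^k - 3)/2 ≥ 60.
k = 4: (3^4 - 3)/2 = 39 < 60 ✗
k = 5: (3^5 - 3)/2 = 120 ≥ 60 ✓

5


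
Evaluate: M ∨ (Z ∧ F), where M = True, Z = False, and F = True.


M = True, Z = False, F = True
Step 1: Z ∧ F = False AND True = False
Step 2: M ∨ False = True OR False = True
AND evaluated first (higher precedence); then OR applied.

True


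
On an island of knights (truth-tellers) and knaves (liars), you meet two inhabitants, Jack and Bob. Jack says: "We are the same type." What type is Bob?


Jack says: "We are the same type."
Case 1: Jack is a Knight (truth-teller)
  Statement is true → they ARE the same → Bob is also a Knight
Case 2: Jack is a Knave (liar)
  Statement is false → they are NOT the same → Bob is a Knight
In both cases, Bob is a Knight.

Knight


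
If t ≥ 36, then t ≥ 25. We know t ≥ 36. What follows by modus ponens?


Modus ponens: P → Q, P ⊢ Q
P: t ≥ 36
Q: t ≥ 25
We have P → Q and P is true.
By modus ponens, Q must be true.

t ≥ 25


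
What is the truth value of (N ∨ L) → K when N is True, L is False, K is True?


N = True, L = False, K = True
Step 1: N ∨ L = True OR False = True
Step 2: (True) → K: false only when antecedent=True and K=False.
Result: True

True


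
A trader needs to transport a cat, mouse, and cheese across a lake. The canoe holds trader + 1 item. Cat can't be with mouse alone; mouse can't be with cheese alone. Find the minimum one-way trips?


1. trader+mouse → 2. trader ← 3. trader+cat → 4. trader+mouse ← 5. trader+cheese → 6. trader ← 7. trader+mouse →
Minimum trips = 7

7


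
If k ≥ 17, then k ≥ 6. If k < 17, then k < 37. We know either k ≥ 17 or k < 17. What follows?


Constructive dilemma: (P → Q) ∧ (R → S), P ∨ R ⊢ Q ∨ S
Premise 1: k ≥ 17 → k ≥ 6
Premise 2: k < 17 → k < 37
Premise 3: k ≥ 17 ∨ k < 17
Case 1: Assuming k ≥ 17, then by Premise 1, k ≥ 6.
Case 2: Assuming k < 17, then by Premise 2, k < 37.
Since one of k ≥ 17 or k < 17 must hold, we get k ≥ 6 or k < 37.

k ≥ 6 or k < 37.


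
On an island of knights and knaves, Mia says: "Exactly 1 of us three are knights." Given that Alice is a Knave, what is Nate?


Mia claims exactly 1 knights among Mia, Alice, Nate.
Given: Alice is a Knave.

Case 1: Mia is a Knight (tells truth)
  Then exactly 1 of the three are knights.
  Counting Mia, Alice: 1 knight(s) so far. Need 0 more → Nate = Knave.
Case 2: Mia is a Knave (lies)
  Then the count is NOT 1.
  If Nate = Knight, count = 1 = 1 → claim would be true, contradicts lie.
  If Nate = Knave, count = 0 ≠ 1 → lie confirmed ✓

Nate is a Knave.

Knave
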